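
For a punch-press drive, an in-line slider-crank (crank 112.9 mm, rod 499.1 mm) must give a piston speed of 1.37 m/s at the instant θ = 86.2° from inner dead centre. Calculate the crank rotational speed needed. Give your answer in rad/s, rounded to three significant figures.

For an in-line slider-crank, |v_piston| = rω|sinθ|·[1 + r cosθ/√(L² − r² sin²θ)].
With r = 0.1129 m, L = 0.4991 m, θ = 86.2°: the bracketed kinematic factor |dx/dθ| = 0.11439 m.
ω = v/|dx/dθ| = 1.37/0.11439 = 11.977 rad/s.

12.0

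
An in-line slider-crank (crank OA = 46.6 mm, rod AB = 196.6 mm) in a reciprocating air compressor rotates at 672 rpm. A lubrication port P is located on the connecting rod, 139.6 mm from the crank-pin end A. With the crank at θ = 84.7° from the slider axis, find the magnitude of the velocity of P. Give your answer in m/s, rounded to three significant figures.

3.32

ω = 70.37 rad/s.  Crank-pin speed |V_A| = rω = 3.2793 m/s, perpendicular to OA.
Rod angle: sinφ = −(r/L) sinθ ⇒ φ = -13.652°; ω_rod = −rω cosθ/√(L²−r²sin²θ) = -1.5855 rad/s.
V_P = V_A + ω_rod × AP, with AP = 0.1396 m along the rod.
Components: V_Px = −rω sinθ − a·ω_rod·sinφ = -3.3175 m/s;  V_Py = rω cosθ + a·ω_rod·cosφ = +0.087823 m/s.
|V_P| = √(V_Px² + V_Py²) = 3.3187 m/s.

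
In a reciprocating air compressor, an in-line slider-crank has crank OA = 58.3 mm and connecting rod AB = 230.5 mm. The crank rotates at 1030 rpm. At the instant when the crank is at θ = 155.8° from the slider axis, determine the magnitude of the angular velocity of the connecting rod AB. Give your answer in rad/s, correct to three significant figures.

ω = 107.9 rad/s (converted from 1030 rpm).
The rod makes angle φ with the slider axis where L sinφ = r sinθ; differentiating, L cosφ·φ̇ = r ω cosθ.
L cosφ = √(L² − r² sin²θ) = 0.22926 m.
|ω_rod| = r ω |cosθ| / √(L² − r² sin²θ) = 0.0583·107.9·0.91212/0.22926 = 25.019 rad/s.

25.0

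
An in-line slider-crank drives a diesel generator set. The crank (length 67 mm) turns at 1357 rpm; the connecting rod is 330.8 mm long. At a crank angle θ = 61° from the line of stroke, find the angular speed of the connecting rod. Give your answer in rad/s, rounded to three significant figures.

14.2

ω = 142.1 rad/s (converted from 1357 rpm).
The rod makes angle φ with the slider axis where L sinφ = r sinθ; differentiating, L cosφ·φ̇ = r ω cosθ.
L cosφ = √(L² − r² sin²θ) = 0.32557 m.
|ω_rod| = r ω |cosθ| / √(L² − r² sin²θ) = 0.067·142.1·0.48481/0.32557 = 14.178 rad/s.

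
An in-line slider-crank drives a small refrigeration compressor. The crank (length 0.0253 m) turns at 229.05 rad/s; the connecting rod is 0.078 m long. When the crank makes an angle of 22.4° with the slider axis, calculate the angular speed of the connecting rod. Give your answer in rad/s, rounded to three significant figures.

ω = 229.1 rad/s
The rod makes angle φ with the slider axis where L sinφ = r sinθ; differentiating, L cosφ·φ̇ = r ω cosθ.
L cosφ = √(L² − r² sin²θ) = 0.077402 m.
|ω_rod| = r ω |cosθ| / √(L² − r² sin²θ) = 0.0253·229.1·0.92455/0.077402 = 69.219 rad/s.

69.2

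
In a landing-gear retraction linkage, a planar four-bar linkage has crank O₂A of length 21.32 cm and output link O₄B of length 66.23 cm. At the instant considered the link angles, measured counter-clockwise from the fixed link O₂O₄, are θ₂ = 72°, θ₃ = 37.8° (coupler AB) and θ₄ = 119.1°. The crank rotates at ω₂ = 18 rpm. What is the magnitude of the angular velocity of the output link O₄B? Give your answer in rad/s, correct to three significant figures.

0.345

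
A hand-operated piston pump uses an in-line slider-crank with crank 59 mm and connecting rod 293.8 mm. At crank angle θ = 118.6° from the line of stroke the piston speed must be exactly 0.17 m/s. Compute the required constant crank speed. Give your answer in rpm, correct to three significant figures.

For an in-line slider-crank, |v_piston| = rω|sinθ|·[1 + r cosθ/√(L² − r² sin²θ)].
With r = 0.059 m, L = 0.2938 m, θ = 118.6°: the bracketed kinematic factor |dx/dθ| = 0.046742 m.
ω = v/|dx/dθ| = 0.17/0.046742 = 3.637 rad/s.
N = 60ω/(2π) = 34.731 rpm.

34.7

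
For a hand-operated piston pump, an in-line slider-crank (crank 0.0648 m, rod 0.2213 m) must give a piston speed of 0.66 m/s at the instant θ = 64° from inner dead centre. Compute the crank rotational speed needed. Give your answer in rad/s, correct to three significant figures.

For an in-line slider-crank, |v_piston| = rω|sinθ|·[1 + r cosθ/√(L² − r² sin²θ)].
With r = 0.0648 m, L = 0.2213 m, θ = 64°: the bracketed kinematic factor |dx/dθ| = 0.065991 m.
ω = v/|dx/dθ| = 0.66/0.065991 = 10.001 rad/s.

10.0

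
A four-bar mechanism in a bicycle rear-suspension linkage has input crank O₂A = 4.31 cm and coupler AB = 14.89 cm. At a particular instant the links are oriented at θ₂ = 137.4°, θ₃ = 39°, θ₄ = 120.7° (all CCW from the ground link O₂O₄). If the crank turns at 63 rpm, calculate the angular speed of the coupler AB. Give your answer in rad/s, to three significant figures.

ω₂ = 6.597 rad/s (from 63 rpm).
Differentiating the loop-closure r₂e^{iθ₂}+r₃e^{iθ₃}=r₁+r₄e^{iθ₄} gives r₂ω₂e^{iθ₂}+r₃ω₃e^{iθ₃}=r₄ω₄e^{iθ₄}.
Eliminating the other unknown: ω₃ = r₂ω₂ sin(θ₄−θ₂) / [r₃ sin(θ₃−θ₄)].
Numerator sine = -0.28736; denominator sine = -0.98953.
Result = 0.0431·6.597·(-0.28736) / (0.1489·(-0.98953)) = +0.55456 rad/s; magnitude 0.55456 rad/s.

0.555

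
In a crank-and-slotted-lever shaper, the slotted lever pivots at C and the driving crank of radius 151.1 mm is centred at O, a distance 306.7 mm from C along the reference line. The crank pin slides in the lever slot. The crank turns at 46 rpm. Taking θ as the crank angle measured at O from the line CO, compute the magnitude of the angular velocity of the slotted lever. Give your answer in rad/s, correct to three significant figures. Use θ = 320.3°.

ω = 4.817 rad/s (from 46 rpm).
Crank pin A relative to C: A = (d + r cosθ, r sinθ); lever angle φ = atan2(r sinθ, d + r cosθ).
Differentiating tanφ: φ̇ = rω(d cosθ + r)/(d² + r² + 2dr cosθ).
d² + r² + 2dr cosθ = |CA|² = 0.188208 m²;  d cosθ + r = +0.38707 m.
|ω_lever| = |0.1511·4.817·+0.38707| / 0.188208 = 1.497 rad/s.

1.50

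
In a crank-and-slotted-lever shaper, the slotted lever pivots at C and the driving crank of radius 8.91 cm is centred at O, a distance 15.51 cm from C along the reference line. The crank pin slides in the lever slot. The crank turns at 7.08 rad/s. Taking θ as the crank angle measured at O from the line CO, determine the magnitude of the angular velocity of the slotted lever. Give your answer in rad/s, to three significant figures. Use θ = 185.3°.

9.21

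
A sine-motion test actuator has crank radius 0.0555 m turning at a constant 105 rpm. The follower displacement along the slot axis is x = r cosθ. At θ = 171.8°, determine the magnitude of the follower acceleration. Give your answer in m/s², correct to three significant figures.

6.64

ω = 11 rad/s (from 105 rpm).
x = r cosθ ⇒ ẍ = −rω² cosθ (ω constant).
|a| = rω²|cosθ| = 0.0555·(11)²·|cos 171.8°| = 6.6415 m/s².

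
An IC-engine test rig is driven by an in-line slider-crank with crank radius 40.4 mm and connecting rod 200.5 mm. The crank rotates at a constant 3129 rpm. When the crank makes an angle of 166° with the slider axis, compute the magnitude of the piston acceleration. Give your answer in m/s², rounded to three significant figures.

3430

ω = 2π·3129/60 = 327.7 rad/s
x(θ) = r cosθ + √(L² − r² sin²θ); with ω constant, a = ω²·d²x/dθ².
d²x/dθ² = −r cosθ − r²(cos2θ)/√u − r⁴ sin²2θ/(4u^{3/2}),  u = L² − r² sin²θ = 0.0401047 m².
Substituting r = 0.0404 m, L = 0.2005 m, θ = 166°: d²x/dθ² = +0.031986 m.
a = ω²·d²x/dθ² = (327.7)²·(+0.031986) = +3434.2 m/s²;  |a| = 3434.2 m/s².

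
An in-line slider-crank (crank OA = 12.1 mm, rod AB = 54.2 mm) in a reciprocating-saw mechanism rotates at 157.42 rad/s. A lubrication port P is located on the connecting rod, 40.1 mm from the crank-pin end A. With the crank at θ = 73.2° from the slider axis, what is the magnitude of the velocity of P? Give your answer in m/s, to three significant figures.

1.92

ω = 157.4 rad/s.  Crank-pin speed |V_A| = rω = 1.9048 m/s, perpendicular to OA.
Rod angle: sinφ = −(r/L) sinθ ⇒ φ = -12.340°; ω_rod = −rω cosθ/√(L²−r²sin²θ) = -10.398 rad/s.
V_P = V_A + ω_rod × AP, with AP = 0.0401 m along the rod.
Components: V_Px = −rω sinθ − a·ω_rod·sinφ = -1.9126 m/s;  V_Py = rω cosθ + a·ω_rod·cosφ = +0.14322 m/s.
|V_P| = √(V_Px² + V_Py²) = 1.918 m/s.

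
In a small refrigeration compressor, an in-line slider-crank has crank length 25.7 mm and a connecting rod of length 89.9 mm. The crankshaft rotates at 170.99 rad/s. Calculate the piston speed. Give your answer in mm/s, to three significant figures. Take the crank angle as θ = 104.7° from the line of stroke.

3930

ω = 171 rad/s
For an in-line slider-crank, x = r cosθ + √(L² − r² sin²θ), so v = −rω sinθ·[1 + r cosθ/√(L² − r² sin²θ)].
With r = 0.0257 m, L = 0.0899 m, θ = 104.7°: √(L² − r² sin²θ) = 0.086395 m.
v = −0.0257·171·0.96727·[1 + 0.0257·-0.25376/0.086395] = -3.9297 m/s.
|v| = 3.9297 m/s = 3929.7 mm/s.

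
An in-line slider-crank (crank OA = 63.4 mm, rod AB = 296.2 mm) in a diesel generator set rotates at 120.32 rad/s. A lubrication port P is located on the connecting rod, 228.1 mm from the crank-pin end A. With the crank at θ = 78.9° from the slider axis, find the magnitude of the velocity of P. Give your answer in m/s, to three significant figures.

ω = 120.3 rad/s.  Crank-pin speed |V_A| = rω = 7.6283 m/s, perpendicular to OA.
Rod angle: sinφ = −(r/L) sinθ ⇒ φ = -12.125°; ω_rod = −rω cosθ/√(L²−r²sin²θ) = -5.0713 rad/s.
V_P = V_A + ω_rod × AP, with AP = 0.2281 m along the rod.
Components: V_Px = −rω sinθ − a·ω_rod·sinφ = -7.7286 m/s;  V_Py = rω cosθ + a·ω_rod·cosφ = +0.33765 m/s.
|V_P| = √(V_Px² + V_Py²) = 7.7359 m/s.

7.74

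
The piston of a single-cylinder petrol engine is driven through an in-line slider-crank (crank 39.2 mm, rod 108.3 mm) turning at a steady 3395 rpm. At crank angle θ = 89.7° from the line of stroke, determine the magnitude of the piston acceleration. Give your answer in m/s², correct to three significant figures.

ω = 2π·3395/60 = 355.5 rad/s
x(θ) = r cosθ + √(L² − r² sin²θ); with ω constant, a = ω²·d²x/dθ².
d²x/dθ² = −r cosθ − r²(cos2θ)/√u − r⁴ sin²2θ/(4u^{3/2}),  u = L² − r² sin²θ = 0.0101923 m².
Substituting r = 0.0392 m, L = 0.1083 m, θ = 89.7°: d²x/dθ² = +0.015015 m.
a = ω²·d²x/dθ² = (355.5)²·(+0.015015) = +1897.8 m/s²;  |a| = 1897.8 m/s².

1900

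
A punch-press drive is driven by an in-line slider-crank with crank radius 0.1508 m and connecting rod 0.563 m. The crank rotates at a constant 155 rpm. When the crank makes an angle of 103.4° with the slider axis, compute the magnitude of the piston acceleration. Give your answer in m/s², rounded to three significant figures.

19.0

ω = 2π·155/60 = 16.23 rad/s
x(θ) = r cosθ + √(L² − r² sin²θ); with ω constant, a = ω²·d²x/dθ².
d²x/dθ² = −r cosθ − r²(cos2θ)/√u − r⁴ sin²2θ/(4u^{3/2}),  u = L² − r² sin²θ = 0.29545 m².
Substituting r = 0.1508 m, L = 0.563 m, θ = 103.4°: d²x/dθ² = +0.072127 m.
a = ω²·d²x/dθ² = (16.23)²·(+0.072127) = +19.003 m/s²;  |a| = 19.003 m/s².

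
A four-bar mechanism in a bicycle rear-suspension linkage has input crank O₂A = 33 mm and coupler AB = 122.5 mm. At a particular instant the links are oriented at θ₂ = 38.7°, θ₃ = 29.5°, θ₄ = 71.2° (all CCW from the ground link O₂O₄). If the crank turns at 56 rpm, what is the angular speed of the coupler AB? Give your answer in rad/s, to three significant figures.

ω₂ = 5.864 rad/s (from 56 rpm).
Differentiating the loop-closure r₂e^{iθ₂}+r₃e^{iθ₃}=r₁+r₄e^{iθ₄} gives r₂ω₂e^{iθ₂}+r₃ω₃e^{iθ₃}=r₄ω₄e^{iθ₄}.
Eliminating the other unknown: ω₃ = r₂ω₂ sin(θ₄−θ₂) / [r₃ sin(θ₃−θ₄)].
Numerator sine = +0.53730; denominator sine = -0.66523.
Result = 0.033·5.864·(+0.53730) / (0.1225·(-0.66523)) = -1.276 rad/s; magnitude 1.276 rad/s.

1.28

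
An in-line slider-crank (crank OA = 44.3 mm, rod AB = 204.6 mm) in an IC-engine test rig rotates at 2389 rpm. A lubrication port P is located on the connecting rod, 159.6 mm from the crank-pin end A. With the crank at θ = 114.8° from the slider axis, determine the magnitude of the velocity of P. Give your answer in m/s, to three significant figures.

9.39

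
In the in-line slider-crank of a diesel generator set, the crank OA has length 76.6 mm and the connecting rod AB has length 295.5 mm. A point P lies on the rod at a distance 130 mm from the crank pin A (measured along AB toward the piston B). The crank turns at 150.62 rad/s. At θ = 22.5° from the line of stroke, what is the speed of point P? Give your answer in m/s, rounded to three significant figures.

ω = 150.6 rad/s.  Crank-pin speed |V_A| = rω = 11.537 m/s, perpendicular to OA.
Rod angle: sinφ = −(r/L) sinθ ⇒ φ = -5.693°; ω_rod = −rω cosθ/√(L²−r²sin²θ) = -36.251 rad/s.
V_P = V_A + ω_rod × AP, with AP = 0.13 m along the rod.
Components: V_Px = −rω sinθ − a·ω_rod·sinφ = -4.8827 m/s;  V_Py = rω cosθ + a·ω_rod·cosφ = +5.9699 m/s.
|V_P| = √(V_Px² + V_Py²) = 7.7124 m/s.

7.71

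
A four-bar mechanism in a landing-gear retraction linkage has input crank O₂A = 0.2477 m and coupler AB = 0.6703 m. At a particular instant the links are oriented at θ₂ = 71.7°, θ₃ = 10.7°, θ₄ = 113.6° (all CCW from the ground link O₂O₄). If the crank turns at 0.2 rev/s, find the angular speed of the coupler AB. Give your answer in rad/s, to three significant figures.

0.318

ω₂ = 1.257 rad/s (from 0.2 rev/s).
Differentiating the loop-closure r₂e^{iθ₂}+r₃e^{iθ₃}=r₁+r₄e^{iθ₄} gives r₂ω₂e^{iθ₂}+r₃ω₃e^{iθ₃}=r₄ω₄e^{iθ₄}.
Eliminating the other unknown: ω₃ = r₂ω₂ sin(θ₄−θ₂) / [r₃ sin(θ₃−θ₄)].
Numerator sine = +0.66783; denominator sine = -0.97476.
Result = 0.2477·1.257·(+0.66783) / (0.6703·(-0.97476)) = -0.31815 rad/s; magnitude 0.31815 rad/s.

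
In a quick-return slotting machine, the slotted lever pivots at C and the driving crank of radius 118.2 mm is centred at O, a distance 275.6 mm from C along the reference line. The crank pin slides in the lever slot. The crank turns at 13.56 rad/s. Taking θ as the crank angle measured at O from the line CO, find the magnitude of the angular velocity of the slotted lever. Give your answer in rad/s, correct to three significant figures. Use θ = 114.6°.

0.0886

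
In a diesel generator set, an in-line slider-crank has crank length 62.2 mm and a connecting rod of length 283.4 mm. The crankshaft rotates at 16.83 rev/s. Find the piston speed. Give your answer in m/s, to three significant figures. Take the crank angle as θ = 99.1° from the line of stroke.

6.26

ω = 2π·16.8 = 105.7 rad/s
For an in-line slider-crank, x = r cosθ + √(L² − r² sin²θ), so v = −rω sinθ·[1 + r cosθ/√(L² − r² sin²θ)].
With r = 0.0622 m, L = 0.2834 m, θ = 99.1°: √(L² − r² sin²θ) = 0.27666 m.
v = −0.0622·105.7·0.98741·[1 + 0.0622·-0.15816/0.27666] = -6.2637 m/s.
|v| = 6.2637 m/s.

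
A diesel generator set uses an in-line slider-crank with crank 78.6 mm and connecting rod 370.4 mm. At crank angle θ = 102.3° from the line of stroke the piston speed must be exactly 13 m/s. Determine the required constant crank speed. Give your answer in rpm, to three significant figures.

1690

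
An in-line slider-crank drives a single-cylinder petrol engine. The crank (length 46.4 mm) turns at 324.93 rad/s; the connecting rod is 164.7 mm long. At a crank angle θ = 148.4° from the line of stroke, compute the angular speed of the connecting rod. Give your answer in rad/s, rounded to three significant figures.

ω = 324.9 rad/s
The rod makes angle φ with the slider axis where L sinφ = r sinθ; differentiating, L cosφ·φ̇ = r ω cosθ.
L cosφ = √(L² − r² sin²θ) = 0.1629 m.
|ω_rod| = r ω |cosθ| / √(L² − r² sin²θ) = 0.0464·324.9·0.85173/0.1629 = 78.831 rad/s.

78.8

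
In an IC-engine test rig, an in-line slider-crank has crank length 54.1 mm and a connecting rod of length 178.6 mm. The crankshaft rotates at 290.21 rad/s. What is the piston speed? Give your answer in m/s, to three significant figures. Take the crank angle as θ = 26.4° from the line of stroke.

ω = 290.2 rad/s
For an in-line slider-crank, x = r cosθ + √(L² − r² sin²θ), so v = −rω sinθ·[1 + r cosθ/√(L² − r² sin²θ)].
With r = 0.0541 m, L = 0.1786 m, θ = 26.4°: √(L² − r² sin²θ) = 0.17697 m.
v = −0.0541·290.2·0.44464·[1 + 0.0541·0.89571/0.17697] = -8.8924 m/s.
|v| = 8.8924 m/s.

8.89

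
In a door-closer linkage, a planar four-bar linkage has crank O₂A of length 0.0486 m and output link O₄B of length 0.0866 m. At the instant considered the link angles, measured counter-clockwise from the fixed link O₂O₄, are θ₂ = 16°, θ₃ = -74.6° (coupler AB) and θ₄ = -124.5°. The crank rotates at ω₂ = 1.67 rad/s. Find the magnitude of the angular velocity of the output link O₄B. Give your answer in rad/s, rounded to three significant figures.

1.23

ω₂ = 1.67 rad/s
Differentiating the loop-closure r₂e^{iθ₂}+r₃e^{iθ₃}=r₁+r₄e^{iθ₄} gives r₂ω₂e^{iθ₂}+r₃ω₃e^{iθ₃}=r₄ω₄e^{iθ₄}.
Eliminating the other unknown: ω₄ = r₂ω₂ sin(θ₂−θ₃) / [r₄ sin(θ₄−θ₃)].
Numerator sine = +0.99995; denominator sine = -0.76492.
Result = 0.0486·1.67·(+0.99995) / (0.0866·(-0.76492)) = -1.2252 rad/s; magnitude 1.2252 rad/s.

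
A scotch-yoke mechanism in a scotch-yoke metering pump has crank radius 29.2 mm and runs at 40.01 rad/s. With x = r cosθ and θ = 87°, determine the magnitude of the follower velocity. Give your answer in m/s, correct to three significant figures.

ω = 40.01 rad/s
x = r cosθ ⇒ ẋ = −rω sinθ.
|v| = rω|sinθ| = 0.0292·40.01·|sin 87°| = 1.1667 m/s.

1.17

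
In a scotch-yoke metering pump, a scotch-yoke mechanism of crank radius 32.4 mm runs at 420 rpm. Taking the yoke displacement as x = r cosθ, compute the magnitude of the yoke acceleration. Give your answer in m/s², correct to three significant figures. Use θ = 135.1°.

44.4

ω = 43.98 rad/s (from 420 rpm).
x = r cosθ ⇒ ẍ = −rω² cosθ (ω constant).
|a| = rω²|cosθ| = 0.0324·(43.98)²·|cos 135.1°| = 44.396 m/s².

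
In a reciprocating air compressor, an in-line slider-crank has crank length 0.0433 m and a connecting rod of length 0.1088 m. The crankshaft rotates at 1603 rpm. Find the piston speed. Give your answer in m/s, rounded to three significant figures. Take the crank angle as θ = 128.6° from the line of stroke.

4.20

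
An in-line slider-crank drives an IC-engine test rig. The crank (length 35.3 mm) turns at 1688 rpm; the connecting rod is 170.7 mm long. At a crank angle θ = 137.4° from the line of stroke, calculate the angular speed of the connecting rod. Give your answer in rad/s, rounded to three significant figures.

27.2

ω = 176.8 rad/s (converted from 1688 rpm).
The rod makes angle φ with the slider axis where L sinφ = r sinθ; differentiating, L cosφ·φ̇ = r ω cosθ.
L cosφ = √(L² − r² sin²θ) = 0.16902 m.
|ω_rod| = r ω |cosθ| / √(L² − r² sin²θ) = 0.0353·176.8·0.73610/0.16902 = 27.175 rad/s.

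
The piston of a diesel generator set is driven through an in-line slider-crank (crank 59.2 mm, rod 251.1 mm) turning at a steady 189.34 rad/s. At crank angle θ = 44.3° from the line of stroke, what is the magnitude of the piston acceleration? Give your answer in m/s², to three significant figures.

1540

ω = 189.3 rad/s
x(θ) = r cosθ + √(L² − r² sin²θ); with ω constant, a = ω²·d²x/dθ².
d²x/dθ² = −r cosθ − r²(cos2θ)/√u − r⁴ sin²2θ/(4u^{3/2}),  u = L² − r² sin²θ = 0.0613417 m².
Substituting r = 0.0592 m, L = 0.2511 m, θ = 44.3°: d²x/dθ² = -0.042917 m.
a = ω²·d²x/dθ² = (189.3)²·(-0.042917) = -1538.5 m/s²;  |a| = 1538.5 m/s².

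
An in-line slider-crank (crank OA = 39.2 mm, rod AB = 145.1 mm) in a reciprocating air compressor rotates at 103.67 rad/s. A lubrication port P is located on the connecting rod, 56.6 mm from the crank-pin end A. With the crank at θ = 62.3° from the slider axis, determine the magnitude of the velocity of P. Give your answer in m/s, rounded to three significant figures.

ω = 103.7 rad/s.  Crank-pin speed |V_A| = rω = 4.0639 m/s, perpendicular to OA.
Rod angle: sinφ = −(r/L) sinθ ⇒ φ = -13.839°; ω_rod = −rω cosθ/√(L²−r²sin²θ) = -13.408 rad/s.
V_P = V_A + ω_rod × AP, with AP = 0.0566 m along the rod.
Components: V_Px = −rω sinθ − a·ω_rod·sinφ = -3.7796 m/s;  V_Py = rω cosθ + a·ω_rod·cosφ = +1.1522 m/s.
|V_P| = √(V_Px² + V_Py²) = 3.9514 m/s.

3.95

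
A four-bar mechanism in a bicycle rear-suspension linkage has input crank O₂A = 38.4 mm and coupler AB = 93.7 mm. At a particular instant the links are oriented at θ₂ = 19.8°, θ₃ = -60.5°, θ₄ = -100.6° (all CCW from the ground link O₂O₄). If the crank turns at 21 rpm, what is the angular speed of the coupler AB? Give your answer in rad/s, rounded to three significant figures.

1.21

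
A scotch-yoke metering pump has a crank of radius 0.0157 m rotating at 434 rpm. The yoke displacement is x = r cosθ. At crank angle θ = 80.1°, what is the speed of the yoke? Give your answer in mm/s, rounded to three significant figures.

703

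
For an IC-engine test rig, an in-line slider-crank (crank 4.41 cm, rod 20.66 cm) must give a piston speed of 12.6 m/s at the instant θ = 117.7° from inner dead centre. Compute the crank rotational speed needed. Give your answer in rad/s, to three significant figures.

359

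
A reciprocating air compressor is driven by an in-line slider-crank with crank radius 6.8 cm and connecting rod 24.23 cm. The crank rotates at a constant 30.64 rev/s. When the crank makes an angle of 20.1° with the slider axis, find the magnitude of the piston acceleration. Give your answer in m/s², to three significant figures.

2920

ω = 2π·30.6 = 192.5 rad/s
x(θ) = r cosθ + √(L² − r² sin²θ); with ω constant, a = ω²·d²x/dθ².
d²x/dθ² = −r cosθ − r²(cos2θ)/√u − r⁴ sin²2θ/(4u^{3/2}),  u = L² − r² sin²θ = 0.0581632 m².
Substituting r = 0.068 m, L = 0.2423 m, θ = 20.1°: d²x/dθ² = -0.078662 m.
a = ω²·d²x/dθ² = (192.5)²·(-0.078662) = -2915.4 m/s²;  |a| = 2915.4 m/s².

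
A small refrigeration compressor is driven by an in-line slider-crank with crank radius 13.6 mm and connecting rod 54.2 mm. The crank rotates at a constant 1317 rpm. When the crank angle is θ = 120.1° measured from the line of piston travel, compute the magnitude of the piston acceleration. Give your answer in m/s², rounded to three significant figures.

ω = 2π·1317/60 = 137.9 rad/s
x(θ) = r cosθ + √(L² − r² sin²θ); with ω constant, a = ω²·d²x/dθ².
d²x/dθ² = −r cosθ − r²(cos2θ)/√u − r⁴ sin²2θ/(4u^{3/2}),  u = L² − r² sin²θ = 0.0027992 m².
Substituting r = 0.0136 m, L = 0.0542 m, θ = 120.1°: d²x/dθ² = +0.0085144 m.
a = ω²·d²x/dθ² = (137.9)²·(+0.0085144) = +161.95 m/s²;  |a| = 161.95 m/s².

162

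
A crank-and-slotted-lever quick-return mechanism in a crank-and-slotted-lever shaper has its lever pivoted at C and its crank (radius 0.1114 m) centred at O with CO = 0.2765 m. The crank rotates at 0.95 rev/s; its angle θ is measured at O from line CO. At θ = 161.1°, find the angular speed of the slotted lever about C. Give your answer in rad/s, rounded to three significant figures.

3.27

ω = 5.969 rad/s (from 0.95 rev/s).
Crank pin A relative to C: A = (d + r cosθ, r sinθ); lever angle φ = atan2(r sinθ, d + r cosθ).
Differentiating tanφ: φ̇ = rω(d cosθ + r)/(d² + r² + 2dr cosθ).
d² + r² + 2dr cosθ = |CA|² = 0.0305794 m²;  d cosθ + r = -0.15019 m.
|ω_lever| = |0.1114·5.969·-0.15019| / 0.0305794 = 3.2659 rad/s.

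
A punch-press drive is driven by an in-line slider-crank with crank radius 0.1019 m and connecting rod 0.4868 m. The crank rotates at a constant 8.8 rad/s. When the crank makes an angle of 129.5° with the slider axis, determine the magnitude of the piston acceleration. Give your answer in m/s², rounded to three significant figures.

ω = 8.8 rad/s
x(θ) = r cosθ + √(L² − r² sin²θ); with ω constant, a = ω²·d²x/dθ².
d²x/dθ² = −r cosθ − r²(cos2θ)/√u − r⁴ sin²2θ/(4u^{3/2}),  u = L² − r² sin²θ = 0.230792 m².
Substituting r = 0.1019 m, L = 0.4868 m, θ = 129.5°: d²x/dθ² = +0.068706 m.
a = ω²·d²x/dθ² = (8.8)²·(+0.068706) = +5.3206 m/s²;  |a| = 5.3206 m/s².

5.32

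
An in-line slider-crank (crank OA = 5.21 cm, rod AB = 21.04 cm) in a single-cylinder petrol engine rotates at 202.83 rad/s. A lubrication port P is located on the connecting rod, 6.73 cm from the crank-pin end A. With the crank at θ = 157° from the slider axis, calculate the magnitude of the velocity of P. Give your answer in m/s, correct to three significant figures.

7.64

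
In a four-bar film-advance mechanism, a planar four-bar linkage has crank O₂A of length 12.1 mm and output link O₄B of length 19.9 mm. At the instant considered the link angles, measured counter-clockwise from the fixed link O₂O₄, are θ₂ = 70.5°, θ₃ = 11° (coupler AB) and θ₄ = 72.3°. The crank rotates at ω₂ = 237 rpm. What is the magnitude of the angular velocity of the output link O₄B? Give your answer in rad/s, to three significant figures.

ω₂ = 24.82 rad/s (from 237 rpm).
Differentiating the loop-closure r₂e^{iθ₂}+r₃e^{iθ₃}=r₁+r₄e^{iθ₄} gives r₂ω₂e^{iθ₂}+r₃ω₃e^{iθ₃}=r₄ω₄e^{iθ₄}.
Eliminating the other unknown: ω₄ = r₂ω₂ sin(θ₂−θ₃) / [r₄ sin(θ₄−θ₃)].
Numerator sine = +0.86163; denominator sine = +0.87715.
Result = 0.0121·24.82·(+0.86163) / (0.0199·(+0.87715)) = +14.824 rad/s; magnitude 14.824 rad/s.

14.8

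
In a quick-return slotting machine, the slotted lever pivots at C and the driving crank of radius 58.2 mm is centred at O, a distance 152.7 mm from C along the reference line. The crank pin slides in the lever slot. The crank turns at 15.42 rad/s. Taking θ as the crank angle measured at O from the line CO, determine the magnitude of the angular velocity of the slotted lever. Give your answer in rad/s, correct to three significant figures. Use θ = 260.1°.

1.21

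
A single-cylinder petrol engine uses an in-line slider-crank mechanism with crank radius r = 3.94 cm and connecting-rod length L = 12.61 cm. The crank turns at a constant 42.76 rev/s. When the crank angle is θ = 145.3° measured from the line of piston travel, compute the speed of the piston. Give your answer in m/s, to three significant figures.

ω = 2π·42.8 = 268.7 rad/s
For an in-line slider-crank, x = r cosθ + √(L² − r² sin²θ), so v = −rω sinθ·[1 + r cosθ/√(L² − r² sin²θ)].
With r = 0.0394 m, L = 0.1261 m, θ = 145.3°: √(L² − r² sin²θ) = 0.12409 m.
v = −0.0394·268.7·0.56928·[1 + 0.0394·-0.82214/0.12409] = -4.4531 m/s.
|v| = 4.4531 m/s.

4.45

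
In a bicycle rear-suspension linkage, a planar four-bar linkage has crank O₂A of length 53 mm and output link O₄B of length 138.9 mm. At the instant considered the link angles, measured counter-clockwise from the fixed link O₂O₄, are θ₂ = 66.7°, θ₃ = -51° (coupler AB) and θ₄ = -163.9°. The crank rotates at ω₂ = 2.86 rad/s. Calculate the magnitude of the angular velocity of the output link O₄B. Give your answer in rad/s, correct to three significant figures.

ω₂ = 2.86 rad/s
Differentiating the loop-closure r₂e^{iθ₂}+r₃e^{iθ₃}=r₁+r₄e^{iθ₄} gives r₂ω₂e^{iθ₂}+r₃ω₃e^{iθ₃}=r₄ω₄e^{iθ₄}.
Eliminating the other unknown: ω₄ = r₂ω₂ sin(θ₂−θ₃) / [r₄ sin(θ₄−θ₃)].
Numerator sine = +0.88539; denominator sine = -0.92119.
Result = 0.053·2.86·(+0.88539) / (0.1389·(-0.92119)) = -1.0489 rad/s; magnitude 1.0489 rad/s.

1.05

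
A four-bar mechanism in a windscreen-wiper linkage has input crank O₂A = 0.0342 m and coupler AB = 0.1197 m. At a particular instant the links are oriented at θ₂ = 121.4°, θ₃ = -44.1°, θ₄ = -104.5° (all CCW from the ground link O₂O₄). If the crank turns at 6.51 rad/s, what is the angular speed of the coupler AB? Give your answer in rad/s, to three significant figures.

1.54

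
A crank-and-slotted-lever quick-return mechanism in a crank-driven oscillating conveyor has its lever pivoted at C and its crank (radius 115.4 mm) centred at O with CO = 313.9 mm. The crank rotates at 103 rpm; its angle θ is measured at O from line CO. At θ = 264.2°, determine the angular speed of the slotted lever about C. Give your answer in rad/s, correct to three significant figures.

0.996

ω = 10.79 rad/s (from 103 rpm).
Crank pin A relative to C: A = (d + r cosθ, r sinθ); lever angle φ = atan2(r sinθ, d + r cosθ).
Differentiating tanφ: φ̇ = rω(d cosθ + r)/(d² + r² + 2dr cosθ).
d² + r² + 2dr cosθ = |CA|² = 0.104529 m²;  d cosθ + r = +0.083678 m.
|ω_lever| = |0.1154·10.79·+0.083678| / 0.104529 = 0.99643 rad/s.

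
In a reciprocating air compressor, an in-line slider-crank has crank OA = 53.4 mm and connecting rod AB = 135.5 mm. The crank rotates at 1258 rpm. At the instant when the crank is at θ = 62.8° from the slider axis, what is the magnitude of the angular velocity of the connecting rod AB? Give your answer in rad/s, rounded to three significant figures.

ω = 131.7 rad/s (converted from 1258 rpm).
The rod makes angle φ with the slider axis where L sinφ = r sinθ; differentiating, L cosφ·φ̇ = r ω cosθ.
L cosφ = √(L² − r² sin²θ) = 0.1269 m.
|ω_rod| = r ω |cosθ| / √(L² − r² sin²θ) = 0.0534·131.7·0.45710/0.1269 = 25.339 rad/s.

25.3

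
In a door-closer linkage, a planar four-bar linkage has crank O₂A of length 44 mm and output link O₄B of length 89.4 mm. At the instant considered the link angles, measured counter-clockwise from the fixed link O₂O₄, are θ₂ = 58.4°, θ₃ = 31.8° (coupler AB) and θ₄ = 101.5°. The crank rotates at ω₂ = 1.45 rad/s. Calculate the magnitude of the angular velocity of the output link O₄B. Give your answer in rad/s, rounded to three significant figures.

0.341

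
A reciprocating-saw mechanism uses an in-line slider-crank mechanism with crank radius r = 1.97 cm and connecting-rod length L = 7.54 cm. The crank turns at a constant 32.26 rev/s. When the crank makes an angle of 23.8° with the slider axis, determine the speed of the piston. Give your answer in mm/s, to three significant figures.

2000

ω = 2π·32.3 = 202.7 rad/s
For an in-line slider-crank, x = r cosθ + √(L² − r² sin²θ), so v = −rω sinθ·[1 + r cosθ/√(L² − r² sin²θ)].
With r = 0.0197 m, L = 0.0754 m, θ = 23.8°: √(L² − r² sin²θ) = 0.07498 m.
v = −0.0197·202.7·0.40355·[1 + 0.0197·0.91496/0.07498] = -1.9988 m/s.
|v| = 1.9988 m/s = 1998.8 mm/s.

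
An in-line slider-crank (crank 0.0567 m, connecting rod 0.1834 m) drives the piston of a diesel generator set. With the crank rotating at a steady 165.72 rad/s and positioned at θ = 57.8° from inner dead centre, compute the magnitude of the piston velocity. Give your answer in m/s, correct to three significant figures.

9.31

ω = 165.7 rad/s
For an in-line slider-crank, x = r cosθ + √(L² − r² sin²θ), so v = −rω sinθ·[1 + r cosθ/√(L² − r² sin²θ)].
With r = 0.0567 m, L = 0.1834 m, θ = 57.8°: √(L² − r² sin²θ) = 0.17701 m.
v = −0.0567·165.7·0.84619·[1 + 0.0567·0.53288/0.17701] = -9.3083 m/s.
|v| = 9.3083 m/s.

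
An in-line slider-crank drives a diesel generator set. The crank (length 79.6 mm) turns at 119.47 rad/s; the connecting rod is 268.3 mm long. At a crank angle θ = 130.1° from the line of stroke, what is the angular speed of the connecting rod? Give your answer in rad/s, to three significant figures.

ω = 119.5 rad/s
The rod makes angle φ with the slider axis where L sinφ = r sinθ; differentiating, L cosφ·φ̇ = r ω cosθ.
L cosφ = √(L² − r² sin²θ) = 0.2613 m.
|ω_rod| = r ω |cosθ| / √(L² − r² sin²θ) = 0.0796·119.5·0.64412/0.2613 = 23.442 rad/s.

23.4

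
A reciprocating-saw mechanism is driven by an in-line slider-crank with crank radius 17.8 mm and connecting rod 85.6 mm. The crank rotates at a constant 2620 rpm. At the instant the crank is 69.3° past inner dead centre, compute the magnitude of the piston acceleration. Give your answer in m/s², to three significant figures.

262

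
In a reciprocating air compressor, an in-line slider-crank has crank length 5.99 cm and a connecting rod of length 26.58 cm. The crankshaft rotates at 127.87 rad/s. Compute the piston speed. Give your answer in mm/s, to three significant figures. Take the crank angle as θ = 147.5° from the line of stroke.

3330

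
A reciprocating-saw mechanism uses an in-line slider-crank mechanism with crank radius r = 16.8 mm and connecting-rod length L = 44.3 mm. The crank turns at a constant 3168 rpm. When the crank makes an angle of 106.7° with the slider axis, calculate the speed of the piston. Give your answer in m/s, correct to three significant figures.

4.71

ω = 2π·3168/60 = 331.8 rad/s
For an in-line slider-crank, x = r cosθ + √(L² − r² sin²θ), so v = −rω sinθ·[1 + r cosθ/√(L² − r² sin²θ)].
With r = 0.0168 m, L = 0.0443 m, θ = 106.7°: √(L² − r² sin²θ) = 0.041274 m.
v = −0.0168·331.8·0.95782·[1 + 0.0168·-0.28736/0.041274] = -4.714 m/s.
|v| = 4.714 m/s.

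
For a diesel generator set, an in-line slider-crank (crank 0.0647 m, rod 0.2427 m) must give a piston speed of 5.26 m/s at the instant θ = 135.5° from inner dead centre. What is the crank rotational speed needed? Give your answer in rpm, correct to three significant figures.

1370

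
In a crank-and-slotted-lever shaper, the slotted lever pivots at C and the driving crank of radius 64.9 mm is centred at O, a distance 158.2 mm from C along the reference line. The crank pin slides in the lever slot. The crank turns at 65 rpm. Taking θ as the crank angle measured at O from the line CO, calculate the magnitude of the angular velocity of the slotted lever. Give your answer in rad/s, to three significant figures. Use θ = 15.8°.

ω = 6.807 rad/s (from 65 rpm).
Crank pin A relative to C: A = (d + r cosθ, r sinθ); lever angle φ = atan2(r sinθ, d + r cosθ).
Differentiating tanφ: φ̇ = rω(d cosθ + r)/(d² + r² + 2dr cosθ).
d² + r² + 2dr cosθ = |CA|² = 0.0489978 m²;  d cosθ + r = +0.21712 m.
|ω_lever| = |0.0649·6.807·+0.21712| / 0.0489978 = 1.9576 rad/s.

1.96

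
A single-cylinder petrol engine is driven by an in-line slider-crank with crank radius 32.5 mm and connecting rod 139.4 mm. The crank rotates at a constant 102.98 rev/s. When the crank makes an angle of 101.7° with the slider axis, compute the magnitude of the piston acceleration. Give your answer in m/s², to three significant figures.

ω = 2π·103 = 647 rad/s
x(θ) = r cosθ + √(L² − r² sin²θ); with ω constant, a = ω²·d²x/dθ².
d²x/dθ² = −r cosθ − r²(cos2θ)/√u − r⁴ sin²2θ/(4u^{3/2}),  u = L² − r² sin²θ = 0.0184195 m².
Substituting r = 0.0325 m, L = 0.1394 m, θ = 101.7°: d²x/dθ² = +0.013716 m.
a = ω²·d²x/dθ² = (647)²·(+0.013716) = +5742.2 m/s²;  |a| = 5742.2 m/s².

5740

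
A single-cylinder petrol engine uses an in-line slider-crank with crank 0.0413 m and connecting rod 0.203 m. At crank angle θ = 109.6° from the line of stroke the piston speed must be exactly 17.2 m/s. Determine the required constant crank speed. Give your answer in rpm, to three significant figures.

4540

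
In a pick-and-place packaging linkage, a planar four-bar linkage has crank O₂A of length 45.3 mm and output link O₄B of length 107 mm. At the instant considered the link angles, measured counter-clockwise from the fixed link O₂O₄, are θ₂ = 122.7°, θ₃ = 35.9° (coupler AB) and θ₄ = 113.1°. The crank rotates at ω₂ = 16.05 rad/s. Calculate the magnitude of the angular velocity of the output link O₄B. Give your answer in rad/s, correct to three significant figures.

6.96

ω₂ = 16.05 rad/s
Differentiating the loop-closure r₂e^{iθ₂}+r₃e^{iθ₃}=r₁+r₄e^{iθ₄} gives r₂ω₂e^{iθ₂}+r₃ω₃e^{iθ₃}=r₄ω₄e^{iθ₄}.
Eliminating the other unknown: ω₄ = r₂ω₂ sin(θ₂−θ₃) / [r₄ sin(θ₄−θ₃)].
Numerator sine = +0.99844; denominator sine = +0.97515.
Result = 0.0453·16.05·(+0.99844) / (0.107·(+0.97515)) = +6.9573 rad/s; magnitude 6.9573 rad/s.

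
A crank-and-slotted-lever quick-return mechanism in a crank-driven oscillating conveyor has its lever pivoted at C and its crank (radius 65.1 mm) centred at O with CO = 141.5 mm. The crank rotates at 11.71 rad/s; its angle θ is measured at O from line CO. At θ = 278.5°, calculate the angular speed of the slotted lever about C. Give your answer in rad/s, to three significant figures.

2.43

ω = 11.71 rad/s
Crank pin A relative to C: A = (d + r cosθ, r sinθ); lever angle φ = atan2(r sinθ, d + r cosθ).
Differentiating tanφ: φ̇ = rω(d cosθ + r)/(d² + r² + 2dr cosθ).
d² + r² + 2dr cosθ = |CA|² = 0.0269834 m²;  d cosθ + r = +0.086015 m.
|ω_lever| = |0.0651·11.71·+0.086015| / 0.0269834 = 2.4301 rad/s.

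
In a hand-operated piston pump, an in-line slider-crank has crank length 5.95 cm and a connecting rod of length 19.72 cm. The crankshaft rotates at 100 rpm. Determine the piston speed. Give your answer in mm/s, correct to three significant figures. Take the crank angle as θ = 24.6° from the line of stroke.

331

ω = 2π·100/60 = 10.47 rad/s
For an in-line slider-crank, x = r cosθ + √(L² − r² sin²θ), so v = −rω sinθ·[1 + r cosθ/√(L² − r² sin²θ)].
With r = 0.0595 m, L = 0.1972 m, θ = 24.6°: √(L² − r² sin²θ) = 0.19564 m.
v = −0.0595·10.47·0.41628·[1 + 0.0595·0.90924/0.19564] = -0.3311 m/s.
|v| = 0.3311 m/s = 331.1 mm/s.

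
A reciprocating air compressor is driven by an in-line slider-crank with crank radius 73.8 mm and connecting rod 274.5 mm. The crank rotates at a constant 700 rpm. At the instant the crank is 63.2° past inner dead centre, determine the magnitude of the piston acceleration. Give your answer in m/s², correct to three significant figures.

ω = 2π·700/60 = 73.3 rad/s
x(θ) = r cosθ + √(L² − r² sin²θ); with ω constant, a = ω²·d²x/dθ².
d²x/dθ² = −r cosθ − r²(cos2θ)/√u − r⁴ sin²2θ/(4u^{3/2}),  u = L² − r² sin²θ = 0.071011 m².
Substituting r = 0.0738 m, L = 0.2745 m, θ = 63.2°: d²x/dθ² = -0.0214 m.
a = ω²·d²x/dθ² = (73.3)²·(-0.0214) = -114.99 m/s²;  |a| = 114.99 m/s².

115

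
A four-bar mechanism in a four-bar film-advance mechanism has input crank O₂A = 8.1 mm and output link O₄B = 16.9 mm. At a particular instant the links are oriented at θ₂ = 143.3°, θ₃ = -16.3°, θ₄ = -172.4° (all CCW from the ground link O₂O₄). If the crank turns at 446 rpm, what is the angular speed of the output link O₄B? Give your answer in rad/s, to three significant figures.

ω₂ = 46.71 rad/s (from 446 rpm).
Differentiating the loop-closure r₂e^{iθ₂}+r₃e^{iθ₃}=r₁+r₄e^{iθ₄} gives r₂ω₂e^{iθ₂}+r₃ω₃e^{iθ₃}=r₄ω₄e^{iθ₄}.
Eliminating the other unknown: ω₄ = r₂ω₂ sin(θ₂−θ₃) / [r₄ sin(θ₄−θ₃)].
Numerator sine = +0.34857; denominator sine = -0.40514.
Result = 0.0081·46.71·(+0.34857) / (0.0169·(-0.40514)) = -19.26 rad/s; magnitude 19.26 rad/s.

19.3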